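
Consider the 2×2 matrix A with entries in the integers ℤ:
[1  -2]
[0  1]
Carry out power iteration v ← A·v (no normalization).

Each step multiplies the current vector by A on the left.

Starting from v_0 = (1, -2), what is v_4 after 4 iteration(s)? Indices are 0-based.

v_0 = (1, -2).
v_1 = A·v_0 = (5, -2).
v_2 = A·v_1 = (9, -2).
v_3 = A·v_2 = (13, -2).
v_4 = A·v_3 = (17, -2).

v_4 = (17, -2)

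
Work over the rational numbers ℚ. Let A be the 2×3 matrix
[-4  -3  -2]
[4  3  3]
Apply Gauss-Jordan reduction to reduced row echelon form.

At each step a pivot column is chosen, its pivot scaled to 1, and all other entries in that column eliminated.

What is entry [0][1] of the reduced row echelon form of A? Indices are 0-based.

step 1: normalize row 0 (÷-4) = (1, 3/4, 1/2)
  row 1: subtract 4×row0 = (0, 0, 1)
skip col 1 (zero from row 1)
step 2: normalize row 1 (÷1) = (0, 0, 1)
  row 0: subtract 1/2×row1 = (1, 3/4, 0)

M[0][1] = 3/4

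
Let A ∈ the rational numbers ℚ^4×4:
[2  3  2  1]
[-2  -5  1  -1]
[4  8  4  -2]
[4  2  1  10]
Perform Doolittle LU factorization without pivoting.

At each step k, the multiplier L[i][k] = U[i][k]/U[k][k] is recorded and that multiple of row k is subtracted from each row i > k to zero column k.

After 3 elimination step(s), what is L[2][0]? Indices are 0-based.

L[2][0] = 2

Step 1: pivot at (0,0) is 2.
  row1 ← row1 − (-1)·row0  ⇒  L[1][0]=-1, U row1=(0, -2, 3, 0)
  row2 ← row2 − (2)·row0  ⇒  L[2][0]=2, U row2=(0, 2, 0, -4)
  row3 ← row3 − (2)·row0  ⇒  L[3][0]=2, U row3=(0, -4, -3, 8)
Step 2: pivot at (1,1) is -2.
  row2 ← row2 − (-1)·row1  ⇒  L[2][1]=-1, U row2=(0, 0, 3, -4)
  row3 ← row3 − (2)·row1  ⇒  L[3][1]=2, U row3=(0, 0, -9, 8)
Step 3: pivot at (2,2) is 3.
  row3 ← row3 − (-3)·row2  ⇒  L[3][2]=-3, U row3=(0, 0, 0, -4)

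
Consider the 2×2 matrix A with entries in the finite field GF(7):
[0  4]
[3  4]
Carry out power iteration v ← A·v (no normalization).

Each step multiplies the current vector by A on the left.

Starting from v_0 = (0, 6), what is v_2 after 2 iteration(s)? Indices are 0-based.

v_0 = (0, 6).
v_1 = A·v_0 = (3, 3).
v_2 = A·v_1 = (5, 0).

v_2 = (5, 0)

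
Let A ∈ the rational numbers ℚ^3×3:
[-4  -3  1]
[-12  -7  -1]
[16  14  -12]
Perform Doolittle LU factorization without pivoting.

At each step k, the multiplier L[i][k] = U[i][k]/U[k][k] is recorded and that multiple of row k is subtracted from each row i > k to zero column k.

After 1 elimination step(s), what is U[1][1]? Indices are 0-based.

U[1][1] = 2

[col 0] pivot -4
  R1 -= 3*R0 → (0, 2, -4)  (L[1][0] := 3)
  R2 -= -4*R0 → (0, 2, -8)  (L[2][0] := -4)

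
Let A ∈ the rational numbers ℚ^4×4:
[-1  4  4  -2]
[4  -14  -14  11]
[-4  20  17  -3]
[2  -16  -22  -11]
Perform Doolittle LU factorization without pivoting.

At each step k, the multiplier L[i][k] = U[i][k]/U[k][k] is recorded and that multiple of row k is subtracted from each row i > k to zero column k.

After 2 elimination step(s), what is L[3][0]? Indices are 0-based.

L[3][0] = -2

k=0: U[0][0]=-1
  eliminate (1,0): mult=-4, new row 1: (0, 2, 2, 3); set L[1][0]=-4
  eliminate (2,0): mult=4, new row 2: (0, 4, 1, 5); set L[2][0]=4
  eliminate (3,0): mult=-2, new row 3: (0, -8, -14, -15); set L[3][0]=-2
k=1: U[1][1]=2
  eliminate (2,1): mult=2, new row 2: (0, 0, -3, -1); set L[2][1]=2
  eliminate (3,1): mult=-4, new row 3: (0, 0, -6, -3); set L[3][1]=-4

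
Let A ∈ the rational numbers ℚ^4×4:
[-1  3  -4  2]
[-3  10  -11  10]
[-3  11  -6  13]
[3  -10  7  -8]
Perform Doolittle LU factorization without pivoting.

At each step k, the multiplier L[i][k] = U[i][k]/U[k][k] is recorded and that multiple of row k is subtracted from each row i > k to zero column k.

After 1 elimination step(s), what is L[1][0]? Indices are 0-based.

k=0: U[0][0]=-1
  eliminate (1,0): mult=3, new row 1: (0, 1, 1, 4); set L[1][0]=3
  eliminate (2,0): mult=3, new row 2: (0, 2, 6, 7); set L[2][0]=3
  eliminate (3,0): mult=-3, new row 3: (0, -1, -5, -2); set L[3][0]=-3

L[1][0] = 3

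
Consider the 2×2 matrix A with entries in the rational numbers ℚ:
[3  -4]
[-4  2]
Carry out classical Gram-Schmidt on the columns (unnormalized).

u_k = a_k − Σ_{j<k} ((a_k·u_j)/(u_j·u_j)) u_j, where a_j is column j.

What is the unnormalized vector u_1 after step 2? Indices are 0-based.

u_1 = (-8/5, -6/5)

Step 1: u_0 = a_0 = (3, -4).
Step 2: u_1 = a_1 − (-4/5)·u_0 = (-8/5, -6/5).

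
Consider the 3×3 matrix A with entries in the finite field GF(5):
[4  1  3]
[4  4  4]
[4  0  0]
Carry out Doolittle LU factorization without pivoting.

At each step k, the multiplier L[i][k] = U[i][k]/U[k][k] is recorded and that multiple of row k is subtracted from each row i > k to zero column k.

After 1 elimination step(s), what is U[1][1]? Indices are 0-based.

U[1][1] = 3

[col 0] pivot 4
  R1 -= 1*R0 → (0, 3, 1)  (L[1][0] := 1)
  R2 -= 1*R0 → (0, 4, 2)  (L[2][0] := 1)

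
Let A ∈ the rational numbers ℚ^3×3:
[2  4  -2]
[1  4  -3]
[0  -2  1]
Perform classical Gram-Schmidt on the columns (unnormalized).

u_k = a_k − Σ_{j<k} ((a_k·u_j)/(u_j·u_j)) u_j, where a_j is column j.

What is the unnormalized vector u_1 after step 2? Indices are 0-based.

Step 1: u_0 = a_0 = (2, 1, 0).
Step 2: u_1 = a_1 − (12/5)·u_0 = (-4/5, 8/5, -2).

u_1 = (-4/5, 8/5, -2)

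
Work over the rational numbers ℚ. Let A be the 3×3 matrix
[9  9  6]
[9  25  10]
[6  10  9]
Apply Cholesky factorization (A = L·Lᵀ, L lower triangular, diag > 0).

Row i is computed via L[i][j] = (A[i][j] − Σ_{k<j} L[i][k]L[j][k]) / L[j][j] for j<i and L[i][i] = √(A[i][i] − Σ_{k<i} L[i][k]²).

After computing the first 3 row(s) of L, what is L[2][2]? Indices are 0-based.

Step 1: L[0][0] = √(9) = 3.
  L[1][0] = (9) / L[0][0] = 3.
Step 2: L[1][1] = √(16) = 4.
  L[2][0] = (6) / L[0][0] = 2.
  L[2][1] = (4) / L[1][1] = 1.
Step 3: L[2][2] = √(4) = 2.

L[2][2] = 2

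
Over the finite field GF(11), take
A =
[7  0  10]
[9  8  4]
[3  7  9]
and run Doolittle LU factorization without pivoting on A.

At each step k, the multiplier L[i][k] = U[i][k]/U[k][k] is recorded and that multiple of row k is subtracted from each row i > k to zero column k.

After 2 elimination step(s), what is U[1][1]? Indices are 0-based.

k=0: U[0][0]=7
  eliminate (1,0): mult=6, new row 1: (0, 8, 10); set L[1][0]=6
  eliminate (2,0): mult=2, new row 2: (0, 7, 0); set L[2][0]=2
k=1: U[1][1]=8
  eliminate (2,1): mult=5, new row 2: (0, 0, 5); set L[2][1]=5

U[1][1] = 8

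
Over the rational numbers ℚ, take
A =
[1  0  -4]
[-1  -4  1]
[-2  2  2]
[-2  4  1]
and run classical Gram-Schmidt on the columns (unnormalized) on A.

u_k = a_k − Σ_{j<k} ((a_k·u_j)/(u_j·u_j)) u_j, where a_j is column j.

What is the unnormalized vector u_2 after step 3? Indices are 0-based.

u_2 = (-205/74, -65/74, -5/37, -30/37)

Step 1: u_0 = a_0 = (1, -1, -2, -2).
Step 2: u_1 = a_1 − (-4/5)·u_0 = (4/5, -24/5, 2/5, 12/5).
Step 3: u_2 = a_2 − (-11/10)·u_0 − (-6/37)·u_1 = (-205/74, -65/74, -5/37, -30/37).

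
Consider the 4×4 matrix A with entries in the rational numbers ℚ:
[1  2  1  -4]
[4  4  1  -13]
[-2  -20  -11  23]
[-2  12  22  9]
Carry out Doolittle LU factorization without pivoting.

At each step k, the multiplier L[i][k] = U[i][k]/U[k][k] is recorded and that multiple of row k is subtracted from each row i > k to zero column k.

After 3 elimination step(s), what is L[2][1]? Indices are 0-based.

k=0: U[0][0]=1
  eliminate (1,0): mult=4, new row 1: (0, -4, -3, 3); set L[1][0]=4
  eliminate (2,0): mult=-2, new row 2: (0, -16, -9, 15); set L[2][0]=-2
  eliminate (3,0): mult=-2, new row 3: (0, 16, 24, 1); set L[3][0]=-2
k=1: U[1][1]=-4
  eliminate (2,1): mult=4, new row 2: (0, 0, 3, 3); set L[2][1]=4
  eliminate (3,1): mult=-4, new row 3: (0, 0, 12, 13); set L[3][1]=-4
k=2: U[2][2]=3
  eliminate (3,2): mult=4, new row 3: (0, 0, 0, 1); set L[3][2]=4

L[2][1] = 4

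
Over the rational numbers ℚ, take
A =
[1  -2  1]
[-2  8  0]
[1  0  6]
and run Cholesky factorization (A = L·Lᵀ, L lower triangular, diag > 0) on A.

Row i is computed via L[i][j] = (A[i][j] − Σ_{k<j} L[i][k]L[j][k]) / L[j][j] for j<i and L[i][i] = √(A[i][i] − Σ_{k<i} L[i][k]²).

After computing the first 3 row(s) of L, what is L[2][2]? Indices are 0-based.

Step 1: L[0][0] = √(1) = 1.
  L[1][0] = (-2) / L[0][0] = -2.
Step 2: L[1][1] = √(4) = 2.
  L[2][0] = (1) / L[0][0] = 1.
  L[2][1] = (2) / L[1][1] = 1.
Step 3: L[2][2] = √(4) = 2.

L[2][2] = 2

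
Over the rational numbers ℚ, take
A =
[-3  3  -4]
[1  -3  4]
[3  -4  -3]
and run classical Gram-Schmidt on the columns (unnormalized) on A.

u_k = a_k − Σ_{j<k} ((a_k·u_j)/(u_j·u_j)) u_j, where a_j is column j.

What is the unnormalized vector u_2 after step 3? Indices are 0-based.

Step 1: u_0 = a_0 = (-3, 1, 3).
Step 2: u_1 = a_1 − (-24/19)·u_0 = (-15/19, -33/19, -4/19).
Step 3: u_2 = a_2 − (7/19)·u_0 − (-6/7)·u_1 = (-25/7, 15/7, -30/7).

u_2 = (-25/7, 15/7, -30/7)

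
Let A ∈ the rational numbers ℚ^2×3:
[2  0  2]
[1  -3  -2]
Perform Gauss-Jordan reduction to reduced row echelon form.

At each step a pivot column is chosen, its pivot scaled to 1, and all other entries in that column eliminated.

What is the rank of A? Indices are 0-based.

rank = 2

pivot(0,0)=2: scale R0 → (1, 0, 1)
  clear (1,0): R1 −= (1)R0 → (0, -3, -3)
pivot(1,1)=-3: scale R1 → (0, 1, 1)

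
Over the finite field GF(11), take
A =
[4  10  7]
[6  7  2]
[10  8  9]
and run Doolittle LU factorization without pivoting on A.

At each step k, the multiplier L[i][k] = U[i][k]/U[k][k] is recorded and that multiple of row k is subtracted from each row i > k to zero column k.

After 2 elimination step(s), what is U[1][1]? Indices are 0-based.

[col 0] pivot 4
  R1 -= 7*R0 → (0, 3, 8)  (L[1][0] := 7)
  R2 -= 8*R0 → (0, 5, 8)  (L[2][0] := 8)
[col 1] pivot 3
  R2 -= 9*R1 → (0, 0, 2)  (L[2][1] := 9)

U[1][1] = 3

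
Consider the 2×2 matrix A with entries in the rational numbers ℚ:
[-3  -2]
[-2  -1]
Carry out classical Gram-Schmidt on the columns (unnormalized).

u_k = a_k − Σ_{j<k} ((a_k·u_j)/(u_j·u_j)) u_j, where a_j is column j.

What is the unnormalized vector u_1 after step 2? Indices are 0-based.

u_1 = (-2/13, 3/13)

Step 1: u_0 = a_0 = (-3, -2).
Step 2: u_1 = a_1 − (8/13)·u_0 = (-2/13, 3/13).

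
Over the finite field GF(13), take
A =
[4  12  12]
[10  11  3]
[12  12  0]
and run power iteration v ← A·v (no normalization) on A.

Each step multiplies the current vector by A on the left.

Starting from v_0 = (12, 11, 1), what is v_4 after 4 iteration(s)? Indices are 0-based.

v_4 = (6, 4, 7)

v_0 = (12, 11, 1).
v_1 = A·v_0 = (10, 10, 3).
v_2 = A·v_1 = (1, 11, 6).
v_3 = A·v_2 = (0, 6, 1).
v_4 = A·v_3 = (6, 4, 7).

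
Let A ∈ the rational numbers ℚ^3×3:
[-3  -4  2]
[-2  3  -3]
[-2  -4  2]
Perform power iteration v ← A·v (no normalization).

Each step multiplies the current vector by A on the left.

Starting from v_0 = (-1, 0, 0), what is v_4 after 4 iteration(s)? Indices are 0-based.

v_0 = (-1, 0, 0).
v_1 = A·v_0 = (3, 2, 2).
v_2 = A·v_1 = (-13, -6, -10).
v_3 = A·v_2 = (43, 38, 30).
v_4 = A·v_3 = (-221, -62, -178).

v_4 = (-221, -62, -178)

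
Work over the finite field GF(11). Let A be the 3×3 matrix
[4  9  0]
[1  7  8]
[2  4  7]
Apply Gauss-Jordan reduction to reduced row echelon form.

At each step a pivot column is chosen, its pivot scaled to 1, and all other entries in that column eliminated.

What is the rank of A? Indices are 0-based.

rank = 3

step 1: normalize row 0 (÷4) = (1, 5, 0)
  row 1: subtract 1×row0 = (0, 2, 8)
  row 2: subtract 2×row0 = (0, 5, 7)
step 2: normalize row 1 (÷2) = (0, 1, 4)
  row 0: subtract 5×row1 = (1, 0, 2)
  row 2: subtract 5×row1 = (0, 0, 9)
step 3: normalize row 2 (÷9) = (0, 0, 1)
  row 0: subtract 2×row2 = (1, 0, 0)
  row 1: subtract 4×row2 = (0, 1, 0)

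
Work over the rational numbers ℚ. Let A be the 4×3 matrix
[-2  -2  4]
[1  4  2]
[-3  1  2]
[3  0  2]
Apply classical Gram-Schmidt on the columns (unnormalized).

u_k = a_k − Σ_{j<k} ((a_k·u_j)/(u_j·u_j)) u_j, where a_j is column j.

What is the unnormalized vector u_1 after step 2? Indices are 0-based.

u_1 = (-36/23, 87/23, 38/23, -15/23)

Step 1: u_0 = a_0 = (-2, 1, -3, 3).
Step 2: u_1 = a_1 − (5/23)·u_0 = (-36/23, 87/23, 38/23, -15/23).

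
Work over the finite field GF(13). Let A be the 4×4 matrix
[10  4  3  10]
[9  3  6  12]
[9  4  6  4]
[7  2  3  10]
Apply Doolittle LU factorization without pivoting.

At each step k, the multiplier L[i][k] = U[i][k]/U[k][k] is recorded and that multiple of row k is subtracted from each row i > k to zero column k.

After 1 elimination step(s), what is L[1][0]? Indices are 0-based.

k=0: U[0][0]=10
  eliminate (1,0): mult=10, new row 1: (0, 2, 2, 3); set L[1][0]=10
  eliminate (2,0): mult=10, new row 2: (0, 3, 2, 8); set L[2][0]=10
  eliminate (3,0): mult=2, new row 3: (0, 7, 10, 3); set L[3][0]=2

L[1][0] = 10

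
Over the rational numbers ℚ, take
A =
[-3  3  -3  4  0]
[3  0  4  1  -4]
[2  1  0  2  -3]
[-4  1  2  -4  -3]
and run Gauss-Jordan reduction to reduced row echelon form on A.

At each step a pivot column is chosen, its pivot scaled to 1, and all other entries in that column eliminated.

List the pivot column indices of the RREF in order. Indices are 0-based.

pivot columns: 0, 1, 2, 3

[1] R0 /= -3  ⇒  (1, -1, 1, -4/3, 0)
     R1 -= 3·R0  ⇒  (0, 3, 1, 5, -4)
     R2 -= 2·R0  ⇒  (0, 3, -2, 14/3, -3)
     R3 -= -4·R0  ⇒  (0, -3, 6, -28/3, -3)
[2] R1 /= 3  ⇒  (0, 1, 1/3, 5/3, -4/3)
     R0 -= -1·R1  ⇒  (1, 0, 4/3, 1/3, -4/3)
     R2 -= 3·R1  ⇒  (0, 0, -3, -1/3, 1)
     R3 -= -3·R1  ⇒  (0, 0, 7, -13/3, -7)
[3] R2 /= -3  ⇒  (0, 0, 1, 1/9, -1/3)
     R0 -= 4/3·R2  ⇒  (1, 0, 0, 5/27, -8/9)
     R1 -= 1/3·R2  ⇒  (0, 1, 0, 44/27, -11/9)
     R3 -= 7·R2  ⇒  (0, 0, 0, -46/9, -14/3)
[4] R3 /= -46/9  ⇒  (0, 0, 0, 1, 21/23)
     R0 -= 5/27·R3  ⇒  (1, 0, 0, 0, -73/69)
     R1 -= 44/27·R3  ⇒  (0, 1, 0, 0, -187/69)
     R2 -= 1/9·R3  ⇒  (0, 0, 1, 0, -10/23)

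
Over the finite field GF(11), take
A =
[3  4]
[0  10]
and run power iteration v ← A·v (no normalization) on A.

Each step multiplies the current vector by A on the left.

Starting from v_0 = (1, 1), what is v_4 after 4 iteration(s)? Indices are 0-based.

v_4 = (7, 1)

v_0 = (1, 1).
v_1 = A·v_0 = (7, 10).
v_2 = A·v_1 = (6, 1).
v_3 = A·v_2 = (0, 10).
v_4 = A·v_3 = (7, 1).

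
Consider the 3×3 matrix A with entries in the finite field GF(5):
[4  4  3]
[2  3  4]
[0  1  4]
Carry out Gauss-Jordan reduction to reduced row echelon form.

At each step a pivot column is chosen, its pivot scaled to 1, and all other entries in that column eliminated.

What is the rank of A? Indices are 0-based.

[1] R0 /= 4  ⇒  (1, 1, 2)
     R1 -= 2·R0  ⇒  (0, 1, 0)
[2] R1 /= 1  ⇒  (0, 1, 0)
     R0 -= 1·R1  ⇒  (1, 0, 2)
     R2 -= 1·R1  ⇒  (0, 0, 4)
[3] R2 /= 4  ⇒  (0, 0, 1)
     R0 -= 2·R2  ⇒  (1, 0, 0)

rank = 3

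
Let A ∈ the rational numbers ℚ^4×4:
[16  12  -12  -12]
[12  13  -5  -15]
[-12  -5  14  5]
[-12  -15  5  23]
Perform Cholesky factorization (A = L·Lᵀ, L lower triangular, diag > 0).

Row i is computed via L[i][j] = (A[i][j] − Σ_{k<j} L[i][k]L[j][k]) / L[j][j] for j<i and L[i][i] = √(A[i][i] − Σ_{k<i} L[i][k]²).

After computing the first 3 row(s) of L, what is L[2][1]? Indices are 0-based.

L[2][1] = 2

Step 1: L[0][0] = √(16) = 4.
  L[1][0] = (12) / L[0][0] = 3.
Step 2: L[1][1] = √(4) = 2.
  L[2][0] = (-12) / L[0][0] = -3.
  L[2][1] = (4) / L[1][1] = 2.
Step 3: L[2][2] = √(1) = 1.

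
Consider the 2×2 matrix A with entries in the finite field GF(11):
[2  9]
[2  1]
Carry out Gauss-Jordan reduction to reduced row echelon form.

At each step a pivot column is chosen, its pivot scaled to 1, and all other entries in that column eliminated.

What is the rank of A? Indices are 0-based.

pivot(0,0)=2: scale R0 → (1, 10)
  clear (1,0): R1 −= (2)R0 → (0, 3)
pivot(1,1)=3: scale R1 → (0, 1)
  clear (0,1): R0 −= (10)R1 → (1, 0)

rank = 2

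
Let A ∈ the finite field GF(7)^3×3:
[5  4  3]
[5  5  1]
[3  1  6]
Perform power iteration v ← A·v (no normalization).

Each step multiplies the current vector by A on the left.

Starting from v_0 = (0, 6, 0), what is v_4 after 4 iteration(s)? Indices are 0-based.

v_0 = (0, 6, 0).
v_1 = A·v_0 = (3, 2, 6).
v_2 = A·v_1 = (6, 3, 5).
v_3 = A·v_2 = (1, 1, 2).
v_4 = A·v_3 = (1, 5, 2).

v_4 = (1, 5, 2)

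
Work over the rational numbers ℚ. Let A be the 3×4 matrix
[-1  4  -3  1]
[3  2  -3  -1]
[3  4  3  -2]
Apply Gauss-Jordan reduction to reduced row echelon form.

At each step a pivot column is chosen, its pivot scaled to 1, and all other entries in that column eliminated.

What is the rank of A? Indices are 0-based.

rank = 3

pivot(0,0)=-1: scale R0 → (1, -4, 3, -1)
  clear (1,0): R1 −= (3)R0 → (0, 14, -12, 2)
  clear (2,0): R2 −= (3)R0 → (0, 16, -6, 1)
pivot(1,1)=14: scale R1 → (0, 1, -6/7, 1/7)
  clear (0,1): R0 −= (-4)R1 → (1, 0, -3/7, -3/7)
  clear (2,1): R2 −= (16)R1 → (0, 0, 54/7, -9/7)
pivot(2,2)=54/7: scale R2 → (0, 0, 1, -1/6)
  clear (0,2): R0 −= (-3/7)R2 → (1, 0, 0, -1/2)
  clear (1,2): R1 −= (-6/7)R2 → (0, 1, 0, 0)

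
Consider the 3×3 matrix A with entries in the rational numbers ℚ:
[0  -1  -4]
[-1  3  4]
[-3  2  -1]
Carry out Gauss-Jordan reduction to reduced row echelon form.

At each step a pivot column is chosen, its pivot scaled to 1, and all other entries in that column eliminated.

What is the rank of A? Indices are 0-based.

rank = 3

[1] R0 <-> R1
[1] R0 /= -1  ⇒  (1, -3, -4)
     R2 -= -3·R0  ⇒  (0, -7, -13)
[2] R1 /= -1  ⇒  (0, 1, 4)
     R0 -= -3·R1  ⇒  (1, 0, 8)
     R2 -= -7·R1  ⇒  (0, 0, 15)
[3] R2 /= 15  ⇒  (0, 0, 1)
     R0 -= 8·R2  ⇒  (1, 0, 0)
     R1 -= 4·R2  ⇒  (0, 1, 0)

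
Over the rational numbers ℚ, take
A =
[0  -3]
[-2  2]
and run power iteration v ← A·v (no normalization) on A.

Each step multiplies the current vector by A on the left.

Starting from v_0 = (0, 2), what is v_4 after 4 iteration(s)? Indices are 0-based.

v_0 = (0, 2).
v_1 = A·v_0 = (-6, 4).
v_2 = A·v_1 = (-12, 20).
v_3 = A·v_2 = (-60, 64).
v_4 = A·v_3 = (-192, 248).

v_4 = (-192, 248)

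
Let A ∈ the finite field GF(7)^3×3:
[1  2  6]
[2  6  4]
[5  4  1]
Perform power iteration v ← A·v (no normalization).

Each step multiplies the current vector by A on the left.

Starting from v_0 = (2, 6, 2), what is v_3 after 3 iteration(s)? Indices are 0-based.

v_3 = (3, 0, 1)

v_0 = (2, 6, 2).
v_1 = A·v_0 = (5, 6, 1).
v_2 = A·v_1 = (2, 1, 1).
v_3 = A·v_2 = (3, 0, 1).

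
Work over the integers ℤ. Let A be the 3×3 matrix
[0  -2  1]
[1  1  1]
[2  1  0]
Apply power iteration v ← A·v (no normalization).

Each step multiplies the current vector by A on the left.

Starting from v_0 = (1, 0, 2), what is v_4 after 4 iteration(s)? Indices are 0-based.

v_4 = (-21, 2, -4)

v_0 = (1, 0, 2).
v_1 = A·v_0 = (2, 3, 2).
v_2 = A·v_1 = (-4, 7, 7).
v_3 = A·v_2 = (-7, 10, -1).
v_4 = A·v_3 = (-21, 2, -4).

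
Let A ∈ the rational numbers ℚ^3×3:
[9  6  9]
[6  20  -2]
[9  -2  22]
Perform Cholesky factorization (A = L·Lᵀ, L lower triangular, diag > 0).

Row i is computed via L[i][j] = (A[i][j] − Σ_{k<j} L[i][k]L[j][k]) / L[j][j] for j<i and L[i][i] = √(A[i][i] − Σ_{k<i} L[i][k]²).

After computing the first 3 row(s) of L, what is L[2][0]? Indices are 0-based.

L[2][0] = 3

Step 1: L[0][0] = √(9) = 3.
  L[1][0] = (6) / L[0][0] = 2.
Step 2: L[1][1] = √(16) = 4.
  L[2][0] = (9) / L[0][0] = 3.
  L[2][1] = (-8) / L[1][1] = -2.
Step 3: L[2][2] = √(9) = 3.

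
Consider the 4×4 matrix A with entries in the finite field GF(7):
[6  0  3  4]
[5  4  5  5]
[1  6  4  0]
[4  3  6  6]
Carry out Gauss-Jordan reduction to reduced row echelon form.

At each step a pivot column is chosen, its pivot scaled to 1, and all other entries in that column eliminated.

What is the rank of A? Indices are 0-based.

[1] R0 /= 6  ⇒  (1, 0, 4, 3)
     R1 -= 5·R0  ⇒  (0, 4, 6, 4)
     R2 -= 1·R0  ⇒  (0, 6, 0, 4)
     R3 -= 4·R0  ⇒  (0, 3, 4, 1)
[2] R1 /= 4  ⇒  (0, 1, 5, 1)
     R2 -= 6·R1  ⇒  (0, 0, 5, 5)
     R3 -= 3·R1  ⇒  (0, 0, 3, 5)
[3] R2 /= 5  ⇒  (0, 0, 1, 1)
     R0 -= 4·R2  ⇒  (1, 0, 0, 6)
     R1 -= 5·R2  ⇒  (0, 1, 0, 3)
     R3 -= 3·R2  ⇒  (0, 0, 0, 2)
[4] R3 /= 2  ⇒  (0, 0, 0, 1)
     R0 -= 6·R3  ⇒  (1, 0, 0, 0)
     R1 -= 3·R3  ⇒  (0, 1, 0, 0)
     R2 -= 1·R3  ⇒  (0, 0, 1, 0)

rank = 4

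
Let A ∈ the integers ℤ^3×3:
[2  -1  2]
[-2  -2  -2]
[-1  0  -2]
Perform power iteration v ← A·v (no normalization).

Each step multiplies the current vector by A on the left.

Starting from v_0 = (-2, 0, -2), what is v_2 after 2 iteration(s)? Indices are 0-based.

v_2 = (-12, -12, -4)

v_0 = (-2, 0, -2).
v_1 = A·v_0 = (-8, 8, 6).
v_2 = A·v_1 = (-12, -12, -4).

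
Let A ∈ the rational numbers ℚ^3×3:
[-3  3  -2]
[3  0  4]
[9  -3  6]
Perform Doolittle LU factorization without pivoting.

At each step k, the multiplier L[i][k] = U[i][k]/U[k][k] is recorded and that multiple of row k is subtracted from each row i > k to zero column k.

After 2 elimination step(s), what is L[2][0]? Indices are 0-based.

L[2][0] = -3

[col 0] pivot -3
  R1 -= -1*R0 → (0, 3, 2)  (L[1][0] := -1)
  R2 -= -3*R0 → (0, 6, 0)  (L[2][0] := -3)
[col 1] pivot 3
  R2 -= 2*R1 → (0, 0, -4)  (L[2][1] := 2)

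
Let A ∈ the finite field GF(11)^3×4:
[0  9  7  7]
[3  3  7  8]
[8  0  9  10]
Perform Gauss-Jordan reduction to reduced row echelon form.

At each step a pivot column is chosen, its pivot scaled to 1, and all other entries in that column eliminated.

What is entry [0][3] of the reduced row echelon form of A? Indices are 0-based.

M[0][3] = 1

step 1: exchange rows 0,1
step 1: normalize row 0 (÷3) = (1, 1, 6, 10)
  row 2: subtract 8×row0 = (0, 3, 5, 7)
step 2: normalize row 1 (÷9) = (0, 1, 2, 2)
  row 0: subtract 1×row1 = (1, 0, 4, 8)
  row 2: subtract 3×row1 = (0, 0, 10, 1)
step 3: normalize row 2 (÷10) = (0, 0, 1, 10)
  row 0: subtract 4×row2 = (1, 0, 0, 1)
  row 1: subtract 2×row2 = (0, 1, 0, 4)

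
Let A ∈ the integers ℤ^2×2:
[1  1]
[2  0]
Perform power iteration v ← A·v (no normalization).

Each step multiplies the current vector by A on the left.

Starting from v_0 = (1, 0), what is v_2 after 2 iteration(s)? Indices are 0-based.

v_0 = (1, 0).
v_1 = A·v_0 = (1, 2).
v_2 = A·v_1 = (3, 2).

v_2 = (3, 2)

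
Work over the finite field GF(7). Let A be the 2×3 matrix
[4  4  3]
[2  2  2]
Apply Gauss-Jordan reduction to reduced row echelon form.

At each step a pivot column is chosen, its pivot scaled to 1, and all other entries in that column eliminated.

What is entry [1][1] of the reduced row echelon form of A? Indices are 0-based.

M[1][1] = 0

pivot(0,0)=4: scale R0 → (1, 1, 6)
  clear (1,0): R1 −= (2)R0 → (0, 0, 4)
col 1: no nonzero at/below row 1; advance.
pivot(1,2)=4: scale R1 → (0, 0, 1)
  clear (0,2): R0 −= (6)R1 → (1, 1, 0)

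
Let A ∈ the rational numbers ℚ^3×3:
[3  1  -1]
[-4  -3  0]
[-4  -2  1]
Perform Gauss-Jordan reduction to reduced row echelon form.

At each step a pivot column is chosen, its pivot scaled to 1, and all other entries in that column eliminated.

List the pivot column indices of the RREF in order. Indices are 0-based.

pivot columns: 0, 1, 2

pivot(0,0)=3: scale R0 → (1, 1/3, -1/3)
  clear (1,0): R1 −= (-4)R0 → (0, -5/3, -4/3)
  clear (2,0): R2 −= (-4)R0 → (0, -2/3, -1/3)
pivot(1,1)=-5/3: scale R1 → (0, 1, 4/5)
  clear (0,1): R0 −= (1/3)R1 → (1, 0, -3/5)
  clear (2,1): R2 −= (-2/3)R1 → (0, 0, 1/5)
pivot(2,2)=1/5: scale R2 → (0, 0, 1)
  clear (0,2): R0 −= (-3/5)R2 → (1, 0, 0)
  clear (1,2): R1 −= (4/5)R2 → (0, 1, 0)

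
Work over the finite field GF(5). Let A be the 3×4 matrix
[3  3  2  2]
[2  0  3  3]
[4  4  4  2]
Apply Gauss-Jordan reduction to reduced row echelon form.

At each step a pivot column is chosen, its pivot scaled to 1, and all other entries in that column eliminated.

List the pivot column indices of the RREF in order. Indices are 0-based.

pivot(0,0)=3: scale R0 → (1, 1, 4, 4)
  clear (1,0): R1 −= (2)R0 → (0, 3, 0, 0)
  clear (2,0): R2 −= (4)R0 → (0, 0, 3, 1)
pivot(1,1)=3: scale R1 → (0, 1, 0, 0)
  clear (0,1): R0 −= (1)R1 → (1, 0, 4, 4)
pivot(2,2)=3: scale R2 → (0, 0, 1, 2)
  clear (0,2): R0 −= (4)R2 → (1, 0, 0, 1)

pivot columns: 0, 1, 2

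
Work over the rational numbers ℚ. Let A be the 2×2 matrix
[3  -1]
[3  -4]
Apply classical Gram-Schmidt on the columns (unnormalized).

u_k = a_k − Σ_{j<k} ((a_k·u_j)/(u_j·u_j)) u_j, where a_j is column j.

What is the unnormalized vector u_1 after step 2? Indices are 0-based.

Step 1: u_0 = a_0 = (3, 3).
Step 2: u_1 = a_1 − (-5/6)·u_0 = (3/2, -3/2).

u_1 = (3/2, -3/2)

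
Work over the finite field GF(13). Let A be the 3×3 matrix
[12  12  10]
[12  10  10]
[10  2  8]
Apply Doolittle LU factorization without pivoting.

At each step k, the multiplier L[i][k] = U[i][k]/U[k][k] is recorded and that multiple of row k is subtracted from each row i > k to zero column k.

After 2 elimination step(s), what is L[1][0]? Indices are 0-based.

Step 1: pivot at (0,0) is 12.
  row1 ← row1 − (1)·row0  ⇒  L[1][0]=1, U row1=(0, 11, 0)
  row2 ← row2 − (3)·row0  ⇒  L[2][0]=3, U row2=(0, 5, 4)
Step 2: pivot at (1,1) is 11.
  row2 ← row2 − (4)·row1  ⇒  L[2][1]=4, U row2=(0, 0, 4)

L[1][0] = 1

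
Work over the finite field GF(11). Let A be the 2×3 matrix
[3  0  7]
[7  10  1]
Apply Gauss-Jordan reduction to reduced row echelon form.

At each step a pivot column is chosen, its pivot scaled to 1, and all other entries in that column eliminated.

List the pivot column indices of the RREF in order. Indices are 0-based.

pivot columns: 0, 1

step 1: normalize row 0 (÷3) = (1, 0, 6)
  row 1: subtract 7×row0 = (0, 10, 3)
step 2: normalize row 1 (÷10) = (0, 1, 8)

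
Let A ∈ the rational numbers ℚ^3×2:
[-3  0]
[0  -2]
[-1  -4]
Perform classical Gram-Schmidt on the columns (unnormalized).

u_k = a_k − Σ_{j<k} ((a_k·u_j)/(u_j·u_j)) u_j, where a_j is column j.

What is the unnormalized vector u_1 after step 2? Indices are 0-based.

Step 1: u_0 = a_0 = (-3, 0, -1).
Step 2: u_1 = a_1 − (2/5)·u_0 = (6/5, -2, -18/5).

u_1 = (6/5, -2, -18/5)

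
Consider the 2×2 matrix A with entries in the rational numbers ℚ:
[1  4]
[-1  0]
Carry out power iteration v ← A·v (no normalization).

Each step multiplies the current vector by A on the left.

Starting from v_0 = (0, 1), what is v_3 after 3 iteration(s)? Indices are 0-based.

v_3 = (-12, -4)

v_0 = (0, 1).
v_1 = A·v_0 = (4, 0).
v_2 = A·v_1 = (4, -4).
v_3 = A·v_2 = (-12, -4).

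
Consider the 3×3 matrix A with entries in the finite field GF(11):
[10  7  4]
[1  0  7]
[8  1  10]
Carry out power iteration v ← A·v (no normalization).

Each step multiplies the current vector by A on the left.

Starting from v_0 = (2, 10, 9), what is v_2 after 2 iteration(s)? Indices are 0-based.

v_2 = (1, 3, 0)

v_0 = (2, 10, 9).
v_1 = A·v_0 = (5, 10, 6).
v_2 = A·v_1 = (1, 3, 0).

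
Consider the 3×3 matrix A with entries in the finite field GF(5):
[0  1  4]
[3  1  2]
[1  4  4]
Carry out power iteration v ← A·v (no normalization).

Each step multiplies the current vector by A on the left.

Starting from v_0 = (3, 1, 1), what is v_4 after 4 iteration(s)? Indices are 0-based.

v_0 = (3, 1, 1).
v_1 = A·v_0 = (0, 2, 1).
v_2 = A·v_1 = (1, 4, 2).
v_3 = A·v_2 = (2, 1, 0).
v_4 = A·v_3 = (1, 2, 1).

v_4 = (1, 2, 1)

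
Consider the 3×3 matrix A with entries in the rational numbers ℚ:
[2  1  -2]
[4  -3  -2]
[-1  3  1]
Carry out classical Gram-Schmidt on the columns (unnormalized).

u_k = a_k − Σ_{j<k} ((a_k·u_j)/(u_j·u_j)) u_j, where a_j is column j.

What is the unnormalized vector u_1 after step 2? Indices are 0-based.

Step 1: u_0 = a_0 = (2, 4, -1).
Step 2: u_1 = a_1 − (-13/21)·u_0 = (47/21, -11/21, 50/21).

u_1 = (47/21, -11/21, 50/21)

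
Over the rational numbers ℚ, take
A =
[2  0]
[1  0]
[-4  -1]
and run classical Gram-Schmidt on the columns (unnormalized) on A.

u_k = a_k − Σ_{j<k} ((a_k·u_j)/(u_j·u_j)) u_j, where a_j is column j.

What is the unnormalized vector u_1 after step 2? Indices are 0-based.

u_1 = (-8/21, -4/21, -5/21)

Step 1: u_0 = a_0 = (2, 1, -4).
Step 2: u_1 = a_1 − (4/21)·u_0 = (-8/21, -4/21, -5/21).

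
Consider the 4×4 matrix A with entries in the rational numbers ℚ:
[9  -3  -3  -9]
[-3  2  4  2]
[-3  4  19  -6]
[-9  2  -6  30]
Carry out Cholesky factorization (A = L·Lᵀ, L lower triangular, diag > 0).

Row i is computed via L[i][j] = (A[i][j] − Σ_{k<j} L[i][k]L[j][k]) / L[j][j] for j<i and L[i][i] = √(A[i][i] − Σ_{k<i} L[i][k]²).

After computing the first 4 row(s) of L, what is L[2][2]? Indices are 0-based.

L[2][2] = 3

Step 1: L[0][0] = √(9) = 3.
  L[1][0] = (-3) / L[0][0] = -1.
Step 2: L[1][1] = √(1) = 1.
  L[2][0] = (-3) / L[0][0] = -1.
  L[2][1] = (3) / L[1][1] = 3.
Step 3: L[2][2] = √(9) = 3.
  L[3][0] = (-9) / L[0][0] = -3.
  L[3][1] = (-1) / L[1][1] = -1.
  L[3][2] = (-6) / L[2][2] = -2.
Step 4: L[3][3] = √(16) = 4.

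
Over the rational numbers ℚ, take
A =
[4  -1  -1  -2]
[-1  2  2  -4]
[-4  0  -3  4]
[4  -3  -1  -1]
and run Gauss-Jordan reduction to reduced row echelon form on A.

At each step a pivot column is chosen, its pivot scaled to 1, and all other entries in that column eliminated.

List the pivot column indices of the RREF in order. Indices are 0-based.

step 1: normalize row 0 (÷4) = (1, -1/4, -1/4, -1/2)
  row 1: subtract -1×row0 = (0, 7/4, 7/4, -9/2)
  row 2: subtract -4×row0 = (0, -1, -4, 2)
  row 3: subtract 4×row0 = (0, -2, 0, 1)
step 2: normalize row 1 (÷7/4) = (0, 1, 1, -18/7)
  row 0: subtract -1/4×row1 = (1, 0, 0, -8/7)
  row 2: subtract -1×row1 = (0, 0, -3, -4/7)
  row 3: subtract -2×row1 = (0, 0, 2, -29/7)
step 3: normalize row 2 (÷-3) = (0, 0, 1, 4/21)
  row 1: subtract 1×row2 = (0, 1, 0, -58/21)
  row 3: subtract 2×row2 = (0, 0, 0, -95/21)
step 4: normalize row 3 (÷-95/21) = (0, 0, 0, 1)
  row 0: subtract -8/7×row3 = (1, 0, 0, 0)
  row 1: subtract -58/21×row3 = (0, 1, 0, 0)
  row 2: subtract 4/21×row3 = (0, 0, 1, 0)

pivot columns: 0, 1, 2, 3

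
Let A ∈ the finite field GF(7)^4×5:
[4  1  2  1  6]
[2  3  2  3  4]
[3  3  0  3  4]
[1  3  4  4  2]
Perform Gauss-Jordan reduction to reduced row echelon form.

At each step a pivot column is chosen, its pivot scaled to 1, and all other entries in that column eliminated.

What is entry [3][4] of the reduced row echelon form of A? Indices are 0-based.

M[3][4] = 5

pivot(0,0)=4: scale R0 → (1, 2, 4, 2, 5)
  clear (1,0): R1 −= (2)R0 → (0, 6, 1, 6, 1)
  clear (2,0): R2 −= (3)R0 → (0, 4, 2, 4, 3)
  clear (3,0): R3 −= (1)R0 → (0, 1, 0, 2, 4)
pivot(1,1)=6: scale R1 → (0, 1, 6, 1, 6)
  clear (0,1): R0 −= (2)R1 → (1, 0, 6, 0, 0)
  clear (2,1): R2 −= (4)R1 → (0, 0, 6, 0, 0)
  clear (3,1): R3 −= (1)R1 → (0, 0, 1, 1, 5)
pivot(2,2)=6: scale R2 → (0, 0, 1, 0, 0)
  clear (0,2): R0 −= (6)R2 → (1, 0, 0, 0, 0)
  clear (1,2): R1 −= (6)R2 → (0, 1, 0, 1, 6)
  clear (3,2): R3 −= (1)R2 → (0, 0, 0, 1, 5)
pivot(3,3)=1: scale R3 → (0, 0, 0, 1, 5)
  clear (1,3): R1 −= (1)R3 → (0, 1, 0, 0, 1)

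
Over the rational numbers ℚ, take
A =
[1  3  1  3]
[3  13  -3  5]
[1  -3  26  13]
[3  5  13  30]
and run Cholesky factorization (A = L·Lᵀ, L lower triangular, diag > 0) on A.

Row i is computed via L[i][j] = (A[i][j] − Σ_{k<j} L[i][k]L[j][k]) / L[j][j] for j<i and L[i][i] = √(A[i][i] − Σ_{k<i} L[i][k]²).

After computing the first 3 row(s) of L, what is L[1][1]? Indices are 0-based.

L[1][1] = 2

Step 1: L[0][0] = √(1) = 1.
  L[1][0] = (3) / L[0][0] = 3.
Step 2: L[1][1] = √(4) = 2.
  L[2][0] = (1) / L[0][0] = 1.
  L[2][1] = (-6) / L[1][1] = -3.
Step 3: L[2][2] = √(16) = 4.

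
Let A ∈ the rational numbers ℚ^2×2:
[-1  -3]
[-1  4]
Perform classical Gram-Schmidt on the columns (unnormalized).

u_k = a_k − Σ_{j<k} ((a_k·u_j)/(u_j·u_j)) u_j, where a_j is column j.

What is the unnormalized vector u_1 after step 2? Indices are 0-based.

u_1 = (-7/2, 7/2)

Step 1: u_0 = a_0 = (-1, -1).
Step 2: u_1 = a_1 − (-1/2)·u_0 = (-7/2, 7/2).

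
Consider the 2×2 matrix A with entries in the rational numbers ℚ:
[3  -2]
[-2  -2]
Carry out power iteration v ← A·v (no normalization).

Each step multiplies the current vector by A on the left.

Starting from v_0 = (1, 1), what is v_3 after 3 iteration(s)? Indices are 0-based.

v_0 = (1, 1).
v_1 = A·v_0 = (1, -4).
v_2 = A·v_1 = (11, 6).
v_3 = A·v_2 = (21, -34).

v_3 = (21, -34)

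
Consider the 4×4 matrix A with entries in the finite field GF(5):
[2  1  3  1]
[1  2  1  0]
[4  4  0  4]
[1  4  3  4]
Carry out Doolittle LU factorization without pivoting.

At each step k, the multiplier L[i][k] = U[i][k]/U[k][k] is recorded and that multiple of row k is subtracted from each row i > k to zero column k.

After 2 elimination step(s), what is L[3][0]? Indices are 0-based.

[col 0] pivot 2
  R1 -= 3*R0 → (0, 4, 2, 2)  (L[1][0] := 3)
  R2 -= 2*R0 → (0, 2, 4, 2)  (L[2][0] := 2)
  R3 -= 3*R0 → (0, 1, 4, 1)  (L[3][0] := 3)
[col 1] pivot 4
  R2 -= 3*R1 → (0, 0, 3, 1)  (L[2][1] := 3)
  R3 -= 4*R1 → (0, 0, 1, 3)  (L[3][1] := 4)

L[3][0] = 3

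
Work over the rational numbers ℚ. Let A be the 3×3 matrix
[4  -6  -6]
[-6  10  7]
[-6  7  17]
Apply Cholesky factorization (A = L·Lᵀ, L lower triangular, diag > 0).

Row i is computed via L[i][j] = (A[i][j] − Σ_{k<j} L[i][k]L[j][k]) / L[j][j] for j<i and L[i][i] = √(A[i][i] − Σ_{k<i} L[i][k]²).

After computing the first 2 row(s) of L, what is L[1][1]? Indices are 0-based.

Step 1: L[0][0] = √(4) = 2.
  L[1][0] = (-6) / L[0][0] = -3.
Step 2: L[1][1] = √(1) = 1.

L[1][1] = 1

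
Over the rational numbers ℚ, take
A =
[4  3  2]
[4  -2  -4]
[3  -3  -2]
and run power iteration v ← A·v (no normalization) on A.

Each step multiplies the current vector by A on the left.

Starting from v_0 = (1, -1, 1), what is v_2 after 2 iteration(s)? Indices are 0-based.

v_0 = (1, -1, 1).
v_1 = A·v_0 = (3, 2, 4).
v_2 = A·v_1 = (26, -8, -5).

v_2 = (26, -8, -5)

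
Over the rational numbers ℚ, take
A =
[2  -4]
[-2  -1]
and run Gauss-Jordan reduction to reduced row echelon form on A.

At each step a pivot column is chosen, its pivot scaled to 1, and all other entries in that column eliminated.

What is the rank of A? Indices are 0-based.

rank = 2

[1] R0 /= 2  ⇒  (1, -2)
     R1 -= -2·R0  ⇒  (0, -5)
[2] R1 /= -5  ⇒  (0, 1)
     R0 -= -2·R1  ⇒  (1, 0)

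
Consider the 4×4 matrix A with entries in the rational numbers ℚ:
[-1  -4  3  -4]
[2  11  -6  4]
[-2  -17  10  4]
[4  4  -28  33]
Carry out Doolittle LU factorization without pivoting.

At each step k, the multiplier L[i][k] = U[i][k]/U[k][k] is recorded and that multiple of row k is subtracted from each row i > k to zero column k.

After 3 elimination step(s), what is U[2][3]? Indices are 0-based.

k=0: U[0][0]=-1
  eliminate (1,0): mult=-2, new row 1: (0, 3, 0, -4); set L[1][0]=-2
  eliminate (2,0): mult=2, new row 2: (0, -9, 4, 12); set L[2][0]=2
  eliminate (3,0): mult=-4, new row 3: (0, -12, -16, 17); set L[3][0]=-4
k=1: U[1][1]=3
  eliminate (2,1): mult=-3, new row 2: (0, 0, 4, 0); set L[2][1]=-3
  eliminate (3,1): mult=-4, new row 3: (0, 0, -16, 1); set L[3][1]=-4
k=2: U[2][2]=4
  eliminate (3,2): mult=-4, new row 3: (0, 0, 0, 1); set L[3][2]=-4

U[2][3] = 0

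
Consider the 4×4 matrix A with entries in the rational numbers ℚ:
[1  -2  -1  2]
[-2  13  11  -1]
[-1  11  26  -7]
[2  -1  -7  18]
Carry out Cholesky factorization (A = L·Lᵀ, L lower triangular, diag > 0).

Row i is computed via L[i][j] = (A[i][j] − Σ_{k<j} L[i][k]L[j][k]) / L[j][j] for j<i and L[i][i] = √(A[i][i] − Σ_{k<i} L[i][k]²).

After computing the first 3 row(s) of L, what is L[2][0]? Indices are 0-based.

L[2][0] = -1

Step 1: L[0][0] = √(1) = 1.
  L[1][0] = (-2) / L[0][0] = -2.
Step 2: L[1][1] = √(9) = 3.
  L[2][0] = (-1) / L[0][0] = -1.
  L[2][1] = (9) / L[1][1] = 3.
Step 3: L[2][2] = √(16) = 4.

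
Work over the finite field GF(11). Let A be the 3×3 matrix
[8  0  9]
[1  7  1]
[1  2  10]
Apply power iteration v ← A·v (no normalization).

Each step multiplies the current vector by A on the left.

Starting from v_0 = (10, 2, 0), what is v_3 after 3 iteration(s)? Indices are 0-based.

v_3 = (4, 8, 10)

v_0 = (10, 2, 0).
v_1 = A·v_0 = (3, 2, 3).
v_2 = A·v_1 = (7, 9, 4).
v_3 = A·v_2 = (4, 8, 10).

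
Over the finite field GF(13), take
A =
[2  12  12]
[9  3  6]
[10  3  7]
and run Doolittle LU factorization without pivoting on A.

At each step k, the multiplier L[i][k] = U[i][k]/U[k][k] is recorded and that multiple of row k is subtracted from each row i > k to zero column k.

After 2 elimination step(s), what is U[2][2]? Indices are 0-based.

k=0: U[0][0]=2
  eliminate (1,0): mult=11, new row 1: (0, 1, 4); set L[1][0]=11
  eliminate (2,0): mult=5, new row 2: (0, 8, 12); set L[2][0]=5
k=1: U[1][1]=1
  eliminate (2,1): mult=8, new row 2: (0, 0, 6); set L[2][1]=8

U[2][2] = 6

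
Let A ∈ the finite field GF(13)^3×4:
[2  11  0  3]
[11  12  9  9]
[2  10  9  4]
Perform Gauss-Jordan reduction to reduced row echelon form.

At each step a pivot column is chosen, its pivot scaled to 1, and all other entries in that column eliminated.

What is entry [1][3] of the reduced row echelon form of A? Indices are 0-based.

M[1][3] = 1

step 1: normalize row 0 (÷2) = (1, 12, 0, 8)
  row 1: subtract 11×row0 = (0, 10, 9, 12)
  row 2: subtract 2×row0 = (0, 12, 9, 1)
step 2: normalize row 1 (÷10) = (0, 1, 10, 9)
  row 0: subtract 12×row1 = (1, 0, 10, 4)
  row 2: subtract 12×row1 = (0, 0, 6, 10)
step 3: normalize row 2 (÷6) = (0, 0, 1, 6)
  row 0: subtract 10×row2 = (1, 0, 0, 9)
  row 1: subtract 10×row2 = (0, 1, 0, 1)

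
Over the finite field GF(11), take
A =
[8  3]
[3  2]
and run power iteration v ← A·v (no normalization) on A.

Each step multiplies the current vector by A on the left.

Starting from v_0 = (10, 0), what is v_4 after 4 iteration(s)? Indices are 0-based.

v_4 = (8, 5)

v_0 = (10, 0).
v_1 = A·v_0 = (3, 8).
v_2 = A·v_1 = (4, 3).
v_3 = A·v_2 = (8, 7).
v_4 = A·v_3 = (8, 5).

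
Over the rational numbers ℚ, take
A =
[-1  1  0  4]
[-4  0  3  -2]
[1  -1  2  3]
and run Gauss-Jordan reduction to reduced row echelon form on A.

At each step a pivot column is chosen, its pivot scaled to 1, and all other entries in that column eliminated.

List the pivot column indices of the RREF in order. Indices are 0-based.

pivot columns: 0, 1, 2

[1] R0 /= -1  ⇒  (1, -1, 0, -4)
     R1 -= -4·R0  ⇒  (0, -4, 3, -18)
     R2 -= 1·R0  ⇒  (0, 0, 2, 7)
[2] R1 /= -4  ⇒  (0, 1, -3/4, 9/2)
     R0 -= -1·R1  ⇒  (1, 0, -3/4, 1/2)
[3] R2 /= 2  ⇒  (0, 0, 1, 7/2)
     R0 -= -3/4·R2  ⇒  (1, 0, 0, 25/8)
     R1 -= -3/4·R2  ⇒  (0, 1, 0, 57/8)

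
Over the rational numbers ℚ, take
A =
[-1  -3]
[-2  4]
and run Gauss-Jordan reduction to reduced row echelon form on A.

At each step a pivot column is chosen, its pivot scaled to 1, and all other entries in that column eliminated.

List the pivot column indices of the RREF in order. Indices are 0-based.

pivot columns: 0, 1

pivot(0,0)=-1: scale R0 → (1, 3)
  clear (1,0): R1 −= (-2)R0 → (0, 10)
pivot(1,1)=10: scale R1 → (0, 1)
  clear (0,1): R0 −= (3)R1 → (1, 0)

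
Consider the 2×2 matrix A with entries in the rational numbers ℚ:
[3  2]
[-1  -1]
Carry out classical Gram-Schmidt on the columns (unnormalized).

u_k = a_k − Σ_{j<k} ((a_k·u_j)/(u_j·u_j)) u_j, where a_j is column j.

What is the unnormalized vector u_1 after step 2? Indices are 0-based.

Step 1: u_0 = a_0 = (3, -1).
Step 2: u_1 = a_1 − (7/10)·u_0 = (-1/10, -3/10).

u_1 = (-1/10, -3/10)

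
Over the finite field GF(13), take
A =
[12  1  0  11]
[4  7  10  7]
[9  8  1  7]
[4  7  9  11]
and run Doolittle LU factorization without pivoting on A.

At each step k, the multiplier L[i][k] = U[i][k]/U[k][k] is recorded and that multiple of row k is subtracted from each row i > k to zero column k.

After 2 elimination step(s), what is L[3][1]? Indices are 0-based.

Step 1: pivot at (0,0) is 12.
  row1 ← row1 − (9)·row0  ⇒  L[1][0]=9, U row1=(0, 11, 10, 12)
  row2 ← row2 − (4)·row0  ⇒  L[2][0]=4, U row2=(0, 4, 1, 2)
  row3 ← row3 − (9)·row0  ⇒  L[3][0]=9, U row3=(0, 11, 9, 3)
Step 2: pivot at (1,1) is 11.
  row2 ← row2 − (11)·row1  ⇒  L[2][1]=11, U row2=(0, 0, 8, 0)
  row3 ← row3 − (1)·row1  ⇒  L[3][1]=1, U row3=(0, 0, 12, 4)

L[3][1] = 1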